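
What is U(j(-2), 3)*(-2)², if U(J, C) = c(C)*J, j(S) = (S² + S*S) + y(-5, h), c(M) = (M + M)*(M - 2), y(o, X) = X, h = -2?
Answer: 144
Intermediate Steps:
c(M) = 2*M*(-2 + M) (c(M) = (2*M)*(-2 + M) = 2*M*(-2 + M))
j(S) = -2 + 2*S² (j(S) = (S² + S*S) - 2 = (S² + S²) - 2 = 2*S² - 2 = -2 + 2*S²)
U(J, C) = 2*C*J*(-2 + C) (U(J, C) = (2*C*(-2 + C))*J = 2*C*J*(-2 + C))
U(j(-2), 3)*(-2)² = (2*3*(-2 + 2*(-2)²)*(-2 + 3))*(-2)² = (2*3*(-2 + 2*4)*1)*4 = (2*3*(-2 + 8)*1)*4 = (2*3*6*1)*4 = 36*4 = 144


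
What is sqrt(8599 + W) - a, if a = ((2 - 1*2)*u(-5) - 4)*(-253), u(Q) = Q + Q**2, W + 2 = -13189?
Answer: -1012 + 4*I*sqrt(287) ≈ -1012.0 + 67.764*I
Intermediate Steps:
W = -13191 (W = -2 - 13189 = -13191)
a = 1012 (a = ((2 - 1*2)*(-5*(1 - 5)) - 4)*(-253) = ((2 - 2)*(-5*(-4)) - 4)*(-253) = (0*20 - 4)*(-253) = (0 - 4)*(-253) = -4*(-253) = 1012)
sqrt(8599 + W) - a = sqrt(8599 - 13191) - 1*1012 = sqrt(-4592) - 1012 = 4*I*sqrt(287) - 1012 = -1012 + 4*I*sqrt(287)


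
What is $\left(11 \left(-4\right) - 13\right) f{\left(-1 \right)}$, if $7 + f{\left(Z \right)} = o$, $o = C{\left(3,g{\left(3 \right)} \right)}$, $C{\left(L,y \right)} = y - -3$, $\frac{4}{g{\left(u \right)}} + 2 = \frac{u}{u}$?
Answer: $456$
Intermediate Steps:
$g{\left(u \right)} = -4$ ($g{\left(u \right)} = \frac{4}{-2 + \frac{u}{u}} = \frac{4}{-2 + 1} = \frac{4}{-1} = 4 \left(-1\right) = -4$)
$C{\left(L,y \right)} = 3 + y$ ($C{\left(L,y \right)} = y + 3 = 3 + y$)
$o = -1$ ($o = 3 - 4 = -1$)
$f{\left(Z \right)} = -8$ ($f{\left(Z \right)} = -7 - 1 = -8$)
$\left(11 \left(-4\right) - 13\right) f{\left(-1 \right)} = \left(11 \left(-4\right) - 13\right) \left(-8\right) = \left(-44 - 13\right) \left(-8\right) = \left(-57\right) \left(-8\right) = 456$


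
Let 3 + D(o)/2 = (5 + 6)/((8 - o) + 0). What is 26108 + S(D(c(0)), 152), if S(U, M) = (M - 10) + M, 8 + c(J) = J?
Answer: 26402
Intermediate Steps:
c(J) = -8 + J
D(o) = -6 + 22/(8 - o) (D(o) = -6 + 2*((5 + 6)/((8 - o) + 0)) = -6 + 2*(11/(8 - o)) = -6 + 22/(8 - o))
S(U, M) = -10 + 2*M (S(U, M) = (-10 + M) + M = -10 + 2*M)
26108 + S(D(c(0)), 152) = 26108 + (-10 + 2*152) = 26108 + (-10 + 304) = 26108 + 294 = 26402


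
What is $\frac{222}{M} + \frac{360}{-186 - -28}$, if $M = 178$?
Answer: $- \frac{7251}{7031} \approx -1.0313$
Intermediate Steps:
$\frac{222}{M} + \frac{360}{-186 - -28} = \frac{222}{178} + \frac{360}{-186 - -28} = 222 \cdot \frac{1}{178} + \frac{360}{-186 + 28} = \frac{111}{89} + \frac{360}{-158} = \frac{111}{89} + 360 \left(- \frac{1}{158}\right) = \frac{111}{89} - \frac{180}{79} = - \frac{7251}{7031}$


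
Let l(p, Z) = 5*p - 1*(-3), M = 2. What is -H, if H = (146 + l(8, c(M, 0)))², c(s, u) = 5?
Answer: -35721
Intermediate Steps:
l(p, Z) = 3 + 5*p (l(p, Z) = 5*p + 3 = 3 + 5*p)
H = 35721 (H = (146 + (3 + 5*8))² = (146 + (3 + 40))² = (146 + 43)² = 189² = 35721)
-H = -1*35721 = -35721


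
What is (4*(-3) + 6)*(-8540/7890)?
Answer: 1708/263 ≈ 6.4943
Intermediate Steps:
(4*(-3) + 6)*(-8540/7890) = (-12 + 6)*(-8540*1/7890) = -6*(-854/789) = 1708/263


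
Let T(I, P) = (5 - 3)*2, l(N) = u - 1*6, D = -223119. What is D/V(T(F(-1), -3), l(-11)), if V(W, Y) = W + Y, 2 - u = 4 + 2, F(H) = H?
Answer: 74373/2 ≈ 37187.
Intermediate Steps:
u = -4 (u = 2 - (4 + 2) = 2 - 1*6 = 2 - 6 = -4)
l(N) = -10 (l(N) = -4 - 1*6 = -4 - 6 = -10)
T(I, P) = 4 (T(I, P) = 2*2 = 4)
D/V(T(F(-1), -3), l(-11)) = -223119/(4 - 10) = -223119/(-6) = -223119*(-⅙) = 74373/2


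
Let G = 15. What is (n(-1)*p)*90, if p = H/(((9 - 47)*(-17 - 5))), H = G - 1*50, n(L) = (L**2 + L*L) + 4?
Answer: -4725/209 ≈ -22.608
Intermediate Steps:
n(L) = 4 + 2*L**2 (n(L) = (L**2 + L**2) + 4 = 2*L**2 + 4 = 4 + 2*L**2)
H = -35 (H = 15 - 1*50 = 15 - 50 = -35)
p = -35/836 (p = -35*1/((-17 - 5)*(9 - 47)) = -35/((-38*(-22))) = -35/836 ≈ -0.041866)
(n(-1)*p)*90 = ((4 + 2*(-1)**2)*(-35/836))*90 = ((4 + 2*1)*(-35/836))*90 = ((4 + 2)*(-35/836))*90 = (6*(-35/836))*90 = -105/418*90 = -4725/209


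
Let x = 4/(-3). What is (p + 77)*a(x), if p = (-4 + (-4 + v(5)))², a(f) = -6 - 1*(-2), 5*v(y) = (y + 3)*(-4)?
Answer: -28436/25 ≈ -1137.4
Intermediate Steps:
x = -4/3 (x = 4*(-⅓) = -4/3 ≈ -1.3333)
v(y) = -12/5 - 4*y/5 (v(y) = ((y + 3)*(-4))/5 = ((3 + y)*(-4))/5 = (-12 - 4*y)/5 = -12/5 - 4*y/5)
a(f) = -4 (a(f) = -6 + 2 = -4)
p = 5184/25 (p = (-4 + (-4 + (-12/5 - ⅘*5)))² = (-4 + (-4 + (-12/5 - 4)))² = (-4 + (-4 - 32/5))² = (-4 - 52/5)² = (-72/5)² = 5184/25 ≈ 207.36)
(p + 77)*a(x) = (5184/25 + 77)*(-4) = (7109/25)*(-4) = -28436/25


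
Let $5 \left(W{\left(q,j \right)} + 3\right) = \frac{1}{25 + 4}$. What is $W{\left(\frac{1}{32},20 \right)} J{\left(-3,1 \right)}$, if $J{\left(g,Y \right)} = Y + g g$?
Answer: $- \frac{868}{29} \approx -29.931$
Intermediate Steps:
$J{\left(g,Y \right)} = Y + g^{2}$
$W{\left(q,j \right)} = - \frac{434}{145}$ ($W{\left(q,j \right)} = -3 + \frac{1}{5 \left(25 + 4\right)} = -3 + \frac{1}{5 \cdot 29} = -3 + \frac{1}{5} \cdot \frac{1}{29} = -3 + \frac{1}{145} = - \frac{434}{145}$)
$W{\left(\frac{1}{32},20 \right)} J{\left(-3,1 \right)} = - \frac{434 \left(1 + \left(-3\right)^{2}\right)}{145} = - \frac{434 \left(1 + 9\right)}{145} = \left(- \frac{434}{145}\right) 10 = - \frac{868}{29}$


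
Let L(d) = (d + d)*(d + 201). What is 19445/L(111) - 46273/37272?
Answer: -103345793/107566992 ≈ -0.96076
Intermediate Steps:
L(d) = 2*d*(201 + d) (L(d) = (2*d)*(201 + d) = 2*d*(201 + d))
19445/L(111) - 46273/37272 = 19445/((2*111*(201 + 111))) - 46273/37272 = 19445/((2*111*312)) - 46273*1/37272 = 19445/69264 - 46273/37272 = -103345793/107566992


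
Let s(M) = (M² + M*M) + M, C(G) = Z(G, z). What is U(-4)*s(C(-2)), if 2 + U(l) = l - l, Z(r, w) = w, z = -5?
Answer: -90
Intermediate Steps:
C(G) = -5
s(M) = M + 2*M² (s(M) = (M² + M²) + M = 2*M² + M = M + 2*M²)
U(l) = -2 (U(l) = -2 + (l - l) = -2 + 0 = -2)
U(-4)*s(C(-2)) = -(-10)*(1 + 2*(-5)) = -(-10)*(1 - 10) = -(-10)*(-9) = -2*45 = -90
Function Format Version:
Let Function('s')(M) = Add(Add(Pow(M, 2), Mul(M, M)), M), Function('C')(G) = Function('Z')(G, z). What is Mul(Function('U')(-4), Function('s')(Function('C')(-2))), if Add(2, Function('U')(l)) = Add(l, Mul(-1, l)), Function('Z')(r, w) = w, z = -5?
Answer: -90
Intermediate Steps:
Function('C')(G) = -5
Function('s')(M) = Add(M, Mul(2, Pow(M, 2))) (Function('s')(M) = Add(Add(Pow(M, 2), Pow(M, 2)), M) = Add(Mul(2, Pow(M, 2)), M) = Add(M, Mul(2, Pow(M, 2))))
Function('U')(l) = -2 (Function('U')(l) = Add(-2, Add(l, Mul(-1, l))) = Add(-2, 0) = -2)
Mul(Function('U')(-4), Function('s')(Function('C')(-2))) = Mul(-2, Mul(-5, Add(1, Mul(2, -5)))) = Mul(-2, Mul(-5, Add(1, -10))) = Mul(-2, Mul(-5, -9)) = Mul(-2, 45) = -90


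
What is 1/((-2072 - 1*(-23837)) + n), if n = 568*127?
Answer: 1/93901 ≈ 1.0650e-5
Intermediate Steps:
n = 72136
1/((-2072 - 1*(-23837)) + n) = 1/((-2072 - 1*(-23837)) + 72136) = 1/((-2072 + 23837) + 72136) = 1/(21765 + 72136) = 1/93901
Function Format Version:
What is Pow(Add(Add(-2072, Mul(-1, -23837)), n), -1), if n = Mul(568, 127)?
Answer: Rational(1, 93901) ≈ 1.0650e-5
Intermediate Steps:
n = 72136
Pow(Add(Add(-2072, Mul(-1, -23837)), n), -1) = Pow(Add(Add(-2072, Mul(-1, -23837)), 72136), -1) = Pow(Add(Add(-2072, 23837), 72136), -1) = Pow(Add(21765, 72136), -1) = Pow(93901, -1) = Rational(1, 93901)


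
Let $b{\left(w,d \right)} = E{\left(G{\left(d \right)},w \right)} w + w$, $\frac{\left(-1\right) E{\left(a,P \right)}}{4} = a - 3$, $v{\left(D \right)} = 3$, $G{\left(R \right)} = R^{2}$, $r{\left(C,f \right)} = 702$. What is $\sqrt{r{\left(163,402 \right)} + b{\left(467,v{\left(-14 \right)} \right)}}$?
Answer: $i \sqrt{10039} \approx 100.19 i$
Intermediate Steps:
$E{\left(a,P \right)} = 12 - 4 a$ ($E{\left(a,P \right)} = - 4 \left(a - 3\right) = - 4 \left(-3 + a\right) = 12 - 4 a$)
$b{\left(w,d \right)} = w + w \left(12 - 4 d^{2}\right)$ ($b{\left(w,d \right)} = \left(12 - 4 d^{2}\right) w + w = w \left(12 - 4 d^{2}\right) + w = w + w \left(12 - 4 d^{2}\right)$)
$\sqrt{r{\left(163,402 \right)} + b{\left(467,v{\left(-14 \right)} \right)}} = \sqrt{702 + 467 \left(13 - 4 \cdot 3^{2}\right)} = \sqrt{702 + 467 \left(13 - 36\right)} = \sqrt{702 + 467 \left(-23\right)} = \sqrt{702 - 10741} = \sqrt{-10039} = i \sqrt{10039}$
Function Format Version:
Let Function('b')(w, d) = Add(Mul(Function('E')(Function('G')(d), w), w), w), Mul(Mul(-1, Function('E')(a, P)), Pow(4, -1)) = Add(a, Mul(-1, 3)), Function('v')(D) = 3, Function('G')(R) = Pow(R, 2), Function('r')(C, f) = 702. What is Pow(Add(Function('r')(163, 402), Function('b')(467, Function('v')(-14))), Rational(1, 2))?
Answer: Mul(I, Pow(10039, Rational(1, 2))) ≈ Mul(100.19, I)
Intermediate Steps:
Function('E')(a, P) = Add(12, Mul(-4, a)) (Function('E')(a, P) = Mul(-4, Add(a, Mul(-1, 3))) = Mul(-4, Add(a, -3)) = Mul(-4, Add(-3, a)) = Add(12, Mul(-4, a)))
Function('b')(w, d) = Add(w, Mul(w, Add(12, Mul(-4, Pow(d, 2))))) (Function('b')(w, d) = Add(Mul(Add(12, Mul(-4, Pow(d, 2))), w), w) = Add(Mul(w, Add(12, Mul(-4, Pow(d, 2)))), w) = Add(w, Mul(w, Add(12, Mul(-4, Pow(d, 2))))))
Pow(Add(Function('r')(163, 402), Function('b')(467, Function('v')(-14))), Rational(1, 2)) = Pow(Add(702, Mul(467, Add(13, Mul(-4, Pow(3, 2))))), Rational(1, 2)) = Pow(Add(702, Mul(467, Add(13, Mul(-4, 9)))), Rational(1, 2)) = Pow(Add(702, Mul(467, Add(13, -36))), Rational(1, 2)) = Pow(Add(702, Mul(467, -23)), Rational(1, 2)) = Pow(Add(702, -10741), Rational(1, 2)) = Pow(-10039, Rational(1, 2)) = Mul(I, Pow(10039, Rational(1, 2)))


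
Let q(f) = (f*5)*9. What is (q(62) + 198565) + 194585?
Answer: 395940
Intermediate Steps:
q(f) = 45*f (q(f) = (5*f)*9 = 45*f)
(q(62) + 198565) + 194585 = (45*62 + 198565) + 194585 = (2790 + 198565) + 194585 = 201355 + 194585 = 395940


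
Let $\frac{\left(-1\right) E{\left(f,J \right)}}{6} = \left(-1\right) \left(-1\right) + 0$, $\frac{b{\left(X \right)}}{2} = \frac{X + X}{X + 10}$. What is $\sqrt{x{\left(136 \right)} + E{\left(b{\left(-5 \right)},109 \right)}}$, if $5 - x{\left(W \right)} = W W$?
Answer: $i \sqrt{18497} \approx 136.0 i$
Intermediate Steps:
$b{\left(X \right)} = \frac{4 X}{10 + X}$ ($b{\left(X \right)} = 2 \frac{X + X}{X + 10} = 2 \frac{2 X}{10 + X} = \frac{4 X}{10 + X}$)
$x{\left(W \right)} = 5 - W^{2}$ ($x{\left(W \right)} = 5 - W W = 5 - W^{2}$)
$E{\left(f,J \right)} = -6$ ($E{\left(f,J \right)} = - 6 \left(\left(-1\right) \left(-1\right) + 0\right) = - 6 \left(1 + 0\right) = \left(-6\right) 1 = -6$)
$\sqrt{x{\left(136 \right)} + E{\left(b{\left(-5 \right)},109 \right)}} = \sqrt{\left(5 - 136^{2}\right) - 6} = \sqrt{\left(5 - 18496\right) - 6} = \sqrt{-18491 - 6} = \sqrt{-18497} = i \sqrt{18497}$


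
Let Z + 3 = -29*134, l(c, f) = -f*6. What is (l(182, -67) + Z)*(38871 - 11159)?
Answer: -96631744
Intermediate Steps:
l(c, f) = -6*f
Z = -3889 (Z = -3 - 29*134 = -3 - 3886 = -3889)
(l(182, -67) + Z)*(38871 - 11159) = (-6*(-67) - 3889)*(38871 - 11159) = (402 - 3889)*27712 = -3487*27712 = -96631744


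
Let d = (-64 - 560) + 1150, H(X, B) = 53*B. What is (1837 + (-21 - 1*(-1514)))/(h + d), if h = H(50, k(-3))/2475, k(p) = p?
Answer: 2747250/433897 ≈ 6.3316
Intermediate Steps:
d = 526 (d = -624 + 1150 = 526)
h = -53/825 (h = (53*(-3))/2475 = -159*1/2475 = -53/825 ≈ -0.064242)
(1837 + (-21 - 1*(-1514)))/(h + d) = (1837 + (-21 - 1*(-1514)))/(-53/825 + 526) = (1837 + (-21 + 1514))/(433897/825) = (1837 + 1493)*(825/433897) = 3330*(825/433897) = 2747250/433897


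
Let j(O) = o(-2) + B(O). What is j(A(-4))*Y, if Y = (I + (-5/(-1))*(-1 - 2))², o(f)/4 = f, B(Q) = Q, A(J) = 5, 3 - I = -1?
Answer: -363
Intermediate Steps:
I = 4 (I = 3 - 1*(-1) = 3 + 1 = 4)
o(f) = 4*f
Y = 121 (Y = (4 + (-5/(-1))*(-1 - 2))² = (4 - 5*(-1)*(-3))² = (4 + 5*(-3))² = (4 - 15)² = (-11)² = 121)
j(O) = -8 + O (j(O) = 4*(-2) + O = -8 + O)
j(A(-4))*Y = (-8 + 5)*121 = -3*121 = -363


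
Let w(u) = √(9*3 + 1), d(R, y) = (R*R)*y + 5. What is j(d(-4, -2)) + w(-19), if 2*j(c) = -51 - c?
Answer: -12 + 2*√7 ≈ -6.7085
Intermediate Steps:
d(R, y) = 5 + y*R² (d(R, y) = R²*y + 5 = y*R² + 5 = 5 + y*R²)
j(c) = -51/2 - c/2 (j(c) = (-51 - c)/2 = -51/2 - c/2)
w(u) = 2*√7 (w(u) = √(27 + 1) = √28 = 2*√7)
j(d(-4, -2)) + w(-19) = (-51/2 - (5 - 2*(-4)²)/2) + 2*√7 = (-51/2 - (5 - 2*16)/2) + 2*√7 = (-51/2 - (5 - 32)/2) + 2*√7 = (-51/2 - ½*(-27)) + 2*√7 = (-51/2 + 27/2) + 2*√7 = -12 + 2*√7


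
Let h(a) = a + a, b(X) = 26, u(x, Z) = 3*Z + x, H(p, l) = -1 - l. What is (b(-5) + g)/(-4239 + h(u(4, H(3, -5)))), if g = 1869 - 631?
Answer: -1264/4207 ≈ -0.30045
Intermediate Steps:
u(x, Z) = x + 3*Z
g = 1238
h(a) = 2*a
(b(-5) + g)/(-4239 + h(u(4, H(3, -5)))) = (26 + 1238)/(-4239 + 2*(4 + 3*(-1 - 1*(-5)))) = 1264/(-4239 + 2*(4 + 3*(-1 + 5))) = 1264/(-4239 + 2*(4 + 3*4)) = 1264/(-4239 + 2*(4 + 12)) = 1264/(-4239 + 2*16) = 1264/(-4239 + 32) = 1264/(-4207) = 1264*(-1/4207) = -1264/4207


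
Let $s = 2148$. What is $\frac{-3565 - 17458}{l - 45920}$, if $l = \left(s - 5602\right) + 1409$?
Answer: $\frac{21023}{47965} \approx 0.4383$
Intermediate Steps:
$l = -2045$ ($l = \left(2148 - 5602\right) + 1409 = -3454 + 1409 = -2045$)
$\frac{-3565 - 17458}{l - 45920} = \frac{-3565 - 17458}{-2045 - 45920} = - \frac{21023}{-47965} = \left(-21023\right) \left(- \frac{1}{47965}\right) = \frac{21023}{47965}$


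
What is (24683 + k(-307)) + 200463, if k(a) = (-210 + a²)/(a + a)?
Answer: 138145605/614 ≈ 2.2499e+5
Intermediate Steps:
k(a) = (-210 + a²)/(2*a) (k(a) = (-210 + a²)/((2*a)) = (-210 + a²)*(1/(2*a)) = (-210 + a²)/(2*a))
(24683 + k(-307)) + 200463 = (24683 + ((½)*(-307) - 105/(-307))) + 200463 = (24683 + (-307/2 - 105*(-1/307))) + 200463 = (24683 + (-307/2 + 105/307)) + 200463 = (24683 - 94039/614) + 200463 = 15061323/614 + 200463 = 138145605/614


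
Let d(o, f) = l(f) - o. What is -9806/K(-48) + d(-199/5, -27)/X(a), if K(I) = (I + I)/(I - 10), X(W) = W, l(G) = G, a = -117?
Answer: -27726977/4680 ≈ -5924.6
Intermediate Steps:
d(o, f) = f - o
K(I) = 2*I/(-10 + I) (K(I) = (2*I)/(-10 + I) = 2*I/(-10 + I))
-9806/K(-48) + d(-199/5, -27)/X(a) = -9806/(2*(-48)/(-10 - 48)) + (-27 - (-199)/5)/(-117) = -9806/(2*(-48)/(-58)) + (-27 - (-199)/5)*(-1/117) = -9806/(2*(-48)*(-1/58)) + (-27 - 1*(-199/5))*(-1/117) = -9806/48/29 + (-27 + 199/5)*(-1/117) = -9806*29/48 + (64/5)*(-1/117) = -142187/24 - 64/585 = -27726977/4680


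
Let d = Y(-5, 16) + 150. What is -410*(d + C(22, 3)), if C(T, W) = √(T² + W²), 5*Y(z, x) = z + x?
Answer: -62402 - 410*√493 ≈ -71506.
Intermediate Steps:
Y(z, x) = x/5 + z/5 (Y(z, x) = (z + x)/5 = (x + z)/5 = x/5 + z/5)
d = 761/5 (d = ((⅕)*16 + (⅕)*(-5)) + 150 = (16/5 - 1) + 150 = 11/5 + 150 = 761/5 ≈ 152.20)
-410*(d + C(22, 3)) = -410*(761/5 + √(22² + 3²)) = -410*(761/5 + √(484 + 9)) = -410*(761/5 + √493) = -62402 - 410*√493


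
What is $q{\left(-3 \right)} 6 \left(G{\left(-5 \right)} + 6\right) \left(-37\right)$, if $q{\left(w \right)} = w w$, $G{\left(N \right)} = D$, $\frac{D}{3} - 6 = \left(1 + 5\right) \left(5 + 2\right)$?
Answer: $-299700$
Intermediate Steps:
$D = 144$ ($D = 18 + 3 \left(1 + 5\right) \left(5 + 2\right) = 18 + 3 \cdot 6 \cdot 7 = 18 + 3 \cdot 42 = 18 + 126 = 144$)
$G{\left(N \right)} = 144$
$q{\left(w \right)} = w^{2}$
$q{\left(-3 \right)} 6 \left(G{\left(-5 \right)} + 6\right) \left(-37\right) = \left(-3\right)^{2} \cdot 6 \left(144 + 6\right) \left(-37\right) = 9 \cdot 6 \cdot 150 \left(-37\right) = 9 \cdot 900 \left(-37\right) = 8100 \left(-37\right) = -299700$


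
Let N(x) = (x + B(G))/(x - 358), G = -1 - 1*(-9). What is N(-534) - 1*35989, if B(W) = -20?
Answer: -16050817/446 ≈ -35988.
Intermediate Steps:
G = 8 (G = -1 + 9 = 8)
N(x) = (-20 + x)/(-358 + x) (N(x) = (x - 20)/(x - 358) = (-20 + x)/(-358 + x))
N(-534) - 1*35989 = (-20 - 534)/(-358 - 534) - 1*35989 = -554/(-892) - 35989 = -1/892*(-554) - 35989 = 277/446 - 35989 = -16050817/446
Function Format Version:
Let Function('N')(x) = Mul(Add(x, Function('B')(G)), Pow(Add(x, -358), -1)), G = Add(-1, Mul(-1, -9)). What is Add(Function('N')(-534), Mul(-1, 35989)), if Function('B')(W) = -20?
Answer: Rational(-16050817, 446) ≈ -35988.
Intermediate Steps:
G = 8 (G = Add(-1, 9) = 8)
Function('N')(x) = Mul(Pow(Add(-358, x), -1), Add(-20, x)) (Function('N')(x) = Mul(Add(x, -20), Pow(Add(x, -358), -1)) = Mul(Add(-20, x), Pow(Add(-358, x), -1)) = Mul(Pow(Add(-358, x), -1), Add(-20, x)))
Add(Function('N')(-534), Mul(-1, 35989)) = Add(Mul(Pow(Add(-358, -534), -1), Add(-20, -534)), Mul(-1, 35989)) = Add(Mul(Pow(-892, -1), -554), -35989) = Add(Mul(Rational(-1, 892), -554), -35989) = Add(Rational(277, 446), -35989) = Rational(-16050817, 446)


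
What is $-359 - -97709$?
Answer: $97350$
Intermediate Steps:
$-359 - -97709 = -359 + 97709 = 97350$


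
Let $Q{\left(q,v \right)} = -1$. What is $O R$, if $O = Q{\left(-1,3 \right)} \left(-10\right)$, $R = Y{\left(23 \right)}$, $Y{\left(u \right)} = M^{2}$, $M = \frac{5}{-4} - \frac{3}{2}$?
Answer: $\frac{605}{8} \approx 75.625$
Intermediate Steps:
$M = - \frac{11}{4}$ ($M = 5 \left(- \frac{1}{4}\right) - \frac{3}{2} = - \frac{5}{4} - \frac{3}{2} = - \frac{11}{4} \approx -2.75$)
$Y{\left(u \right)} = \frac{121}{16}$ ($Y{\left(u \right)} = \left(- \frac{11}{4}\right)^{2} = \frac{121}{16}$)
$R = \frac{121}{16} \approx 7.5625$
$O = 10$ ($O = \left(-1\right) \left(-10\right) = 10$)
$O R = 10 \cdot \frac{121}{16} = \frac{605}{8}$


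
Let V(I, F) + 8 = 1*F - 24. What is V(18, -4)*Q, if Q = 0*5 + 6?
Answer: -216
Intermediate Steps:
V(I, F) = -32 + F (V(I, F) = -8 + (1*F - 24) = -8 + (F - 24) = -8 + (-24 + F) = -32 + F)
Q = 6 (Q = 0 + 6 = 6)
V(18, -4)*Q = (-32 - 4)*6 = -36*6 = -216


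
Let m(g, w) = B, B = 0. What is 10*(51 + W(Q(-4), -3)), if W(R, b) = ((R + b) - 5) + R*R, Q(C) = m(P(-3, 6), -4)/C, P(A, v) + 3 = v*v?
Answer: 430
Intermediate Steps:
P(A, v) = -3 + v² (P(A, v) = -3 + v*v = -3 + v²)
m(g, w) = 0
Q(C) = 0 (Q(C) = 0/C = 0)
W(R, b) = -5 + R + b + R² (W(R, b) = (-5 + R + b) + R² = -5 + R + b + R²)
10*(51 + W(Q(-4), -3)) = 10*(51 + (-5 + 0 - 3 + 0²)) = 10*(51 + (-5 + 0 - 3 + 0)) = 10*(51 - 8) = 10*43 = 430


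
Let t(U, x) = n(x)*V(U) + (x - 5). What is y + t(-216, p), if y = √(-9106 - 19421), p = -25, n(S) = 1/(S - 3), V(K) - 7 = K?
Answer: -631/28 + I*√28527 ≈ -22.536 + 168.9*I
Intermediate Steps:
V(K) = 7 + K
n(S) = 1/(-3 + S)
t(U, x) = -5 + x + (7 + U)/(-3 + x) (t(U, x) = (7 + U)/(-3 + x) + (x - 5) = (7 + U)/(-3 + x) + (-5 + x) = -5 + x + (7 + U)/(-3 + x))
y = I*√28527 (y = √(-28527) = I*√28527 ≈ 168.9*I)
y + t(-216, p) = I*√28527 + (7 - 216 + (-5 - 25)*(-3 - 25))/(-3 - 25) = I*√28527 + (7 - 216 - 30*(-28))/(-28) = I*√28527 - (7 - 216 + 840)/28 = I*√28527 - 1/28*631 = I*√28527 - 631/28 = -631/28 + I*√28527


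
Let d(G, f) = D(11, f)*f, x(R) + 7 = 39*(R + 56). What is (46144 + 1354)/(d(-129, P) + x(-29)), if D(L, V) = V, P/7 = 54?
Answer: 23749/71965 ≈ 0.33001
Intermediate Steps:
x(R) = 2177 + 39*R (x(R) = -7 + 39*(R + 56) = -7 + 39*(56 + R) = -7 + (2184 + 39*R) = 2177 + 39*R)
P = 378 (P = 7*54 = 378)
d(G, f) = f**2 (d(G, f) = f*f = f**2)
(46144 + 1354)/(d(-129, P) + x(-29)) = (46144 + 1354)/(378**2 + (2177 + 39*(-29))) = 47498/(142884 + (2177 - 1131)) = 47498/(142884 + 1046) = 47498/143930 = 47498*(1/143930) = 23749/71965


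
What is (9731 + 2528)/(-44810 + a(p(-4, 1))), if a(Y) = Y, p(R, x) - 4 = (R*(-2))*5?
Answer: -12259/44766 ≈ -0.27385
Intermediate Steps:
p(R, x) = 4 - 10*R (p(R, x) = 4 + (R*(-2))*5 = 4 - 2*R*5 = 4 - 10*R)
(9731 + 2528)/(-44810 + a(p(-4, 1))) = (9731 + 2528)/(-44810 + (4 - 10*(-4))) = 12259/(-44810 + (4 + 40)) = 12259/(-44810 + 44) = 12259/(-44766) = 12259*(-1/44766) = -12259/44766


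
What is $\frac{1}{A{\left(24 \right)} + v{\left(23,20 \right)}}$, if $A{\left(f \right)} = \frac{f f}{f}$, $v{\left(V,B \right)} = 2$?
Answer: $\frac{1}{26} \approx 0.038462$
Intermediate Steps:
$A{\left(f \right)} = f$ ($A{\left(f \right)} = \frac{f^{2}}{f} = f$)
$\frac{1}{A{\left(24 \right)} + v{\left(23,20 \right)}} = \frac{1}{24 + 2} = \frac{1}{26}$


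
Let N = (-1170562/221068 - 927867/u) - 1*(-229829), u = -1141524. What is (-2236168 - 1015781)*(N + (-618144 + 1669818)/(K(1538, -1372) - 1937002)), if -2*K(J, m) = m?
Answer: -2536084549276525443886678003/3393318860379748 ≈ -7.4738e+11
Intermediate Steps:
K(J, m) = -m/2
N = 4833102887110033/21029535636 (N = (-1170562/221068 - 927867/(-1141524)) - 1*(-229829) = (-1170562*1/221068 - 927867*(-1/1141524)) + 229829 = (-585281/110534 + 309289/380508) + 229829 = -94258576211/21029535636 + 229829 = 4833102887110033/21029535636 ≈ 2.2982e+5)
(-2236168 - 1015781)*(N + (-618144 + 1669818)/(K(1538, -1372) - 1937002)) = (-2236168 - 1015781)*(4833102887110033/21029535636 + (-618144 + 1669818)/(-1/2*(-1372) - 1937002)) = -3251949*(4833102887110033/21029535636 + 1051674/(686 - 1937002)) = -3251949*(4833102887110033/21029535636 + 1051674/(-1936316)) = -3251949*(4833102887110033/21029535636 + 1051674*(-1/1936316)) = -3251949*(4833102887110033/21029535636 - 525837/968158) = -3251949*2339598083435372550941/10179956581139244 = -2536084549276525443886678003/3393318860379748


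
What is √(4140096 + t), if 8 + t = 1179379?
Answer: √5319467 ≈ 2306.4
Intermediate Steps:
t = 1179371 (t = -8 + 1179379 = 1179371)
√(4140096 + t) = √(4140096 + 1179371) = √5319467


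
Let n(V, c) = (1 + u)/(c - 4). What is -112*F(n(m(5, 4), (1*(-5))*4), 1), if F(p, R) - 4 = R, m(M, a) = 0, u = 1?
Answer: -560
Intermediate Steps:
n(V, c) = 2/(-4 + c) (n(V, c) = (1 + 1)/(c - 4) = 2/(-4 + c))
F(p, R) = 4 + R
-112*F(n(m(5, 4), (1*(-5))*4), 1) = -112*(4 + 1) = -112*5 = -560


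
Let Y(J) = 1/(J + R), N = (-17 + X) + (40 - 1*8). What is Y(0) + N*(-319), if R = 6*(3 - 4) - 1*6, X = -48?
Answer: 126323/12 ≈ 10527.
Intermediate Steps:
N = -33 (N = (-17 - 48) + (40 - 1*8) = -65 + (40 - 8) = -65 + 32 = -33)
R = -12 (R = 6*(-1) - 6 = -6 - 6 = -12)
Y(J) = 1/(-12 + J) (Y(J) = 1/(J - 12) = 1/(-12 + J))
Y(0) + N*(-319) = 1/(-12 + 0) - 33*(-319) = 1/(-12) + 10527 = -1/12 + 10527 = 126323/12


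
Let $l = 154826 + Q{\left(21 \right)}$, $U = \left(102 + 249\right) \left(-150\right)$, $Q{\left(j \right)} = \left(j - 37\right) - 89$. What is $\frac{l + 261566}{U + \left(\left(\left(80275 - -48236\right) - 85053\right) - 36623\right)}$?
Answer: $- \frac{416287}{45815} \approx -9.0863$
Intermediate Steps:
$Q{\left(j \right)} = -126 + j$ ($Q{\left(j \right)} = \left(-37 + j\right) - 89 = -126 + j$)
$U = -52650$ ($U = 351 \left(-150\right) = -52650$)
$l = 154721$ ($l = 154826 + \left(-126 + 21\right) = 154826 - 105 = 154721$)
$\frac{l + 261566}{U + \left(\left(\left(80275 - -48236\right) - 85053\right) - 36623\right)} = \frac{154721 + 261566}{-52650 + \left(\left(\left(80275 - -48236\right) - 85053\right) - 36623\right)} = \frac{416287}{-52650 + \left(\left(\left(80275 + 48236\right) - 85053\right) - 36623\right)} = \frac{416287}{-52650 + \left(\left(128511 - 85053\right) - 36623\right)} = \frac{416287}{-52650 + \left(43458 - 36623\right)} = \frac{416287}{-52650 + 6835} = \frac{416287}{-45815} = 416287 \left(- \frac{1}{45815}\right) = - \frac{416287}{45815}$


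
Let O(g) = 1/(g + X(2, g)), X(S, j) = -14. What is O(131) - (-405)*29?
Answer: 1374166/117 ≈ 11745.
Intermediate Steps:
O(g) = 1/(-14 + g) (O(g) = 1/(g - 14) = 1/(-14 + g))
O(131) - (-405)*29 = 1/(-14 + 131) - (-405)*29 = 1/117 - 1*(-11745) = 1/117 + 11745 = 1374166/117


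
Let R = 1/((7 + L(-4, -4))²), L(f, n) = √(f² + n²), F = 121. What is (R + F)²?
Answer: 1228508772/83521 - 3925600*√2/83521 ≈ 14643.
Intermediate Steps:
R = (7 + 4*√2)⁻² (R = 1/((7 + √((-4)² + (-4)²))²) = 1/((7 + √(16 + 16))²) = 1/((7 + √32)²) = 1/((7 + 4*√2)²) = (7 + 4*√2)⁻² ≈ 0.0062424)
(R + F)² = ((81/289 - 56*√2/289) + 121)² = (35050/289 - 56*√2/289)²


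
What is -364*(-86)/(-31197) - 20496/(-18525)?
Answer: 19835704/192641475 ≈ 0.10297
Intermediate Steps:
-364*(-86)/(-31197) - 20496/(-18525) = 31304*(-1/31197) - 20496*(-1/18525) = -31304/31197 + 6832/6175 = 19835704/192641475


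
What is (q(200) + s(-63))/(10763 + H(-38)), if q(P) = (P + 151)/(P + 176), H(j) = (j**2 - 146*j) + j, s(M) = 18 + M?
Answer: -2367/951656 ≈ -0.0024872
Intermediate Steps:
H(j) = j**2 - 145*j
q(P) = (151 + P)/(176 + P)
(q(200) + s(-63))/(10763 + H(-38)) = ((151 + 200)/(176 + 200) + (18 - 63))/(10763 - 38*(-145 - 38)) = (351/376 - 45)/(10763 - 38*(-183)) = ((1/376)*351 - 45)/(10763 + 6954) = (351/376 - 45)/17717 = -16569/376*1/17717 = -2367/951656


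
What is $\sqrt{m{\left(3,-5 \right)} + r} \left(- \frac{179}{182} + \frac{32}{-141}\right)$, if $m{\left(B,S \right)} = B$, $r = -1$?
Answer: $- \frac{31063 \sqrt{2}}{25662} \approx -1.7119$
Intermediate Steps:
$\sqrt{m{\left(3,-5 \right)} + r} \left(- \frac{179}{182} + \frac{32}{-141}\right) = \sqrt{3 - 1} \left(- \frac{179}{182} + \frac{32}{-141}\right) = \sqrt{2} \left(\left(-179\right) \frac{1}{182} + 32 \left(- \frac{1}{141}\right)\right) = \sqrt{2} \left(- \frac{179}{182} - \frac{32}{141}\right) = \sqrt{2} \left(- \frac{31063}{25662}\right) = - \frac{31063 \sqrt{2}}{25662}$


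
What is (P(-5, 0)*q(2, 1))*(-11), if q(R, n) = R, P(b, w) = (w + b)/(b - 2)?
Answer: -110/7 ≈ -15.714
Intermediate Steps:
P(b, w) = (b + w)/(-2 + b)
(P(-5, 0)*q(2, 1))*(-11) = (((-5 + 0)/(-2 - 5))*2)*(-11) = ((-5/(-7))*2)*(-11) = (-1/7*(-5)*2)*(-11) = ((5/7)*2)*(-11) = (10/7)*(-11) = -110/7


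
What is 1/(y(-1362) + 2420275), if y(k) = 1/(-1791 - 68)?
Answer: 1859/4499291224 ≈ 4.1318e-7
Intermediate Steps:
y(k) = -1/1859 (y(k) = 1/(-1859) = -1/1859)
1/(y(-1362) + 2420275) = 1/(-1/1859 + 2420275) = 1/(4499291224/1859) = 1859/4499291224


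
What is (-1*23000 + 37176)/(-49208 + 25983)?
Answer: -14176/23225 ≈ -0.61038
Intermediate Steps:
(-1*23000 + 37176)/(-49208 + 25983) = (-23000 + 37176)/(-23225) = 14176*(-1/23225) = -14176/23225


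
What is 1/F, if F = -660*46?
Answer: -1/30360 ≈ -3.2938e-5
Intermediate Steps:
F = -30360
1/F = 1/(-30360) = -1/30360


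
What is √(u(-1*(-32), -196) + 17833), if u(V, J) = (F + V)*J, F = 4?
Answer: √10777 ≈ 103.81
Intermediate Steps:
u(V, J) = J*(4 + V) (u(V, J) = (4 + V)*J = J*(4 + V))
√(u(-1*(-32), -196) + 17833) = √(-196*(4 - 1*(-32)) + 17833) = √(-196*(4 + 32) + 17833) = √(-196*36 + 17833) = √(-7056 + 17833) = √10777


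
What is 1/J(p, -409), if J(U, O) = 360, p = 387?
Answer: 1/360 ≈ 0.0027778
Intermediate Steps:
1/J(p, -409) = 1/360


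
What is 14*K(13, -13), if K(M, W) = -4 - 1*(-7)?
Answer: 42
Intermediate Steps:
K(M, W) = 3 (K(M, W) = -4 + 7 = 3)
14*K(13, -13) = 14*3 = 42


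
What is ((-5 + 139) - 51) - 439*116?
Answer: -50841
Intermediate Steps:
((-5 + 139) - 51) - 439*116 = (134 - 51) - 50924 = 83 - 50924 = -50841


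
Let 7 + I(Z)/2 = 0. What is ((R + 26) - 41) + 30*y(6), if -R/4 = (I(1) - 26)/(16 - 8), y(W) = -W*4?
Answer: -715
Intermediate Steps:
y(W) = -4*W
I(Z) = -14 (I(Z) = -14 + 2*0 = -14 + 0 = -14)
R = 20 (R = -4*(-14 - 26)/(16 - 8) = -(-160)/8 = -4*(-5) = 20)
((R + 26) - 41) + 30*y(6) = ((20 + 26) - 41) + 30*(-4*6) = (46 - 41) + 30*(-24) = 5 - 720 = -715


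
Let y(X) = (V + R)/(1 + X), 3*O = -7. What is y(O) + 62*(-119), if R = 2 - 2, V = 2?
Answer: -14759/2 ≈ -7379.5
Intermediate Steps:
O = -7/3 (O = (1/3)*(-7) = -7/3 ≈ -2.3333)
R = 0
y(X) = 2/(1 + X) (y(X) = (2 + 0)/(1 + X) = 2/(1 + X))
y(O) + 62*(-119) = 2/(1 - 7/3) + 62*(-119) = 2/(-4/3) - 7378 = 2*(-3/4) - 7378 = -3/2 - 7378 = -14759/2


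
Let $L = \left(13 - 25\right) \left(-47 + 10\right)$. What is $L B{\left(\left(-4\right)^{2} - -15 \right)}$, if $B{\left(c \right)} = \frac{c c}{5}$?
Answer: $\frac{426684}{5} \approx 85337.0$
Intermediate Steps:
$B{\left(c \right)} = \frac{c^{2}}{5}$ ($B{\left(c \right)} = c^{2} \cdot \frac{1}{5} = \frac{c^{2}}{5}$)
$L = 444$ ($L = \left(-12\right) \left(-37\right) = 444$)
$L B{\left(\left(-4\right)^{2} - -15 \right)} = 444 \frac{\left(\left(-4\right)^{2} - -15\right)^{2}}{5} = 444 \frac{\left(16 + 15\right)^{2}}{5} = 444 \frac{31^{2}}{5} = 444 \cdot \frac{1}{5} \cdot 961 = 444 \cdot \frac{961}{5} = \frac{426684}{5}$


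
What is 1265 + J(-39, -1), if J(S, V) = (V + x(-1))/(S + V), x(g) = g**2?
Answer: 1265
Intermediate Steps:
J(S, V) = (1 + V)/(S + V) (J(S, V) = (V + (-1)**2)/(S + V) = (V + 1)/(S + V) = (1 + V)/(S + V))
1265 + J(-39, -1) = 1265 + (1 - 1)/(-39 - 1) = 1265 + 0/(-40) = 1265 - 1/40*0 = 1265 + 0 = 1265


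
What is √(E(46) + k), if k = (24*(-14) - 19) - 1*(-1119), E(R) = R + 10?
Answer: 2*√205 ≈ 28.636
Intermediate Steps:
E(R) = 10 + R
k = 764 (k = (-336 - 19) + 1119 = -355 + 1119 = 764)
√(E(46) + k) = √((10 + 46) + 764) = √(56 + 764) = √820 = 2*√205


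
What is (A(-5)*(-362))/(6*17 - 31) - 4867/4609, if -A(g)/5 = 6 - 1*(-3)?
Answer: 74735053/327239 ≈ 228.38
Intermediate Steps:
A(g) = -45 (A(g) = -5*(6 - 1*(-3)) = -5*(6 + 3) = -5*9 = -45)
(A(-5)*(-362))/(6*17 - 31) - 4867/4609 = (-45*(-362))/(6*17 - 31) - 4867/4609 = 16290/(102 - 31) - 4867*1/4609 = 16290/71 - 4867/4609 = 74735053/327239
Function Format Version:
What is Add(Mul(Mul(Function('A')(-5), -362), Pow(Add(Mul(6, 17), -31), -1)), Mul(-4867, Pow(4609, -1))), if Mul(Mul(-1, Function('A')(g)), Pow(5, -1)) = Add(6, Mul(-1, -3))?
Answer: Rational(74735053, 327239) ≈ 228.38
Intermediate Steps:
Function('A')(g) = -45 (Function('A')(g) = Mul(-5, Add(6, Mul(-1, -3))) = Mul(-5, Add(6, 3)) = Mul(-5, 9) = -45)
Add(Mul(Mul(Function('A')(-5), -362), Pow(Add(Mul(6, 17), -31), -1)), Mul(-4867, Pow(4609, -1))) = Add(Mul(Mul(-45, -362), Pow(Add(Mul(6, 17), -31), -1)), Mul(-4867, Pow(4609, -1))) = Add(Mul(16290, Pow(Add(102, -31), -1)), Mul(-4867, Rational(1, 4609))) = Add(Mul(16290, Pow(71, -1)), Rational(-4867, 4609)) = Add(Mul(16290, Rational(1, 71)), Rational(-4867, 4609)) = Add(Rational(16290, 71), Rational(-4867, 4609)) = Rational(74735053, 327239)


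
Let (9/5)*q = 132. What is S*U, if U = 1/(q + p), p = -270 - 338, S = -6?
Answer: 9/802 ≈ 0.011222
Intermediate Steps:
q = 220/3 (q = (5/9)*132 = 220/3 ≈ 73.333)
p = -608
U = -3/1604 (U = 1/(220/3 - 608) = 1/(-1604/3) = -3/1604 ≈ -0.0018703)
S*U = -6*(-3/1604) = 9/802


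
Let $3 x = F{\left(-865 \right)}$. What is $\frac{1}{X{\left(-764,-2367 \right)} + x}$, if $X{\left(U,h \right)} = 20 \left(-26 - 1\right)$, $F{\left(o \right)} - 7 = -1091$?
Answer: $- \frac{3}{2704} \approx -0.0011095$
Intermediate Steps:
$F{\left(o \right)} = -1084$ ($F{\left(o \right)} = 7 - 1091 = -1084$)
$X{\left(U,h \right)} = -540$ ($X{\left(U,h \right)} = 20 \left(-27\right) = -540$)
$x = - \frac{1084}{3}$ ($x = \frac{1}{3} \left(-1084\right) = - \frac{1084}{3} \approx -361.33$)
$\frac{1}{X{\left(-764,-2367 \right)} + x} = \frac{1}{-540 - \frac{1084}{3}} = \frac{1}{- \frac{2704}{3}} = - \frac{3}{2704}$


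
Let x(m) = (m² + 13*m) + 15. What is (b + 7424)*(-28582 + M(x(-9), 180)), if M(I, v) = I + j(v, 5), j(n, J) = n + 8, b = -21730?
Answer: 406504990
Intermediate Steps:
x(m) = 15 + m² + 13*m
j(n, J) = 8 + n
M(I, v) = 8 + I + v (M(I, v) = I + (8 + v) = 8 + I + v)
(b + 7424)*(-28582 + M(x(-9), 180)) = (-21730 + 7424)*(-28582 + (8 + (15 + (-9)² + 13*(-9)) + 180)) = -14306*(-28582 + (8 + (15 + 81 - 117) + 180)) = -14306*(-28582 + (8 - 21 + 180)) = -14306*(-28582 + 167) = -14306*(-28415) = 406504990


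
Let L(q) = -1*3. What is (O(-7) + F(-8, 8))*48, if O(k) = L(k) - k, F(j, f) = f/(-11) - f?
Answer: -2496/11 ≈ -226.91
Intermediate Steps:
F(j, f) = -12*f/11 (F(j, f) = f*(-1/11) - f = -f/11 - f = -12*f/11)
L(q) = -3
O(k) = -3 - k
(O(-7) + F(-8, 8))*48 = ((-3 - 1*(-7)) - 12/11*8)*48 = ((-3 + 7) - 96/11)*48 = (4 - 96/11)*48 = -52/11*48 = -2496/11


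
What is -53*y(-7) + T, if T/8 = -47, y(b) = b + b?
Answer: 366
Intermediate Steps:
y(b) = 2*b
T = -376 (T = 8*(-47) = -376)
-53*y(-7) + T = -106*(-7) - 376 = -53*(-14) - 376 = 742 - 376 = 366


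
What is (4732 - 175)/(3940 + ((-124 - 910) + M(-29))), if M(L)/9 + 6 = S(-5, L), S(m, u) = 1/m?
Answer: 22785/14251 ≈ 1.5988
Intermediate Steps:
M(L) = -279/5 (M(L) = -54 + 9/(-5) = -54 + 9*(-1/5) = -54 - 9/5 = -279/5)
(4732 - 175)/(3940 + ((-124 - 910) + M(-29))) = (4732 - 175)/(3940 + ((-124 - 910) - 279/5)) = 4557/(3940 + (-1034 - 279/5)) = 4557/(3940 - 5449/5) = 4557/(14251/5) = 4557*(5/14251) = 22785/14251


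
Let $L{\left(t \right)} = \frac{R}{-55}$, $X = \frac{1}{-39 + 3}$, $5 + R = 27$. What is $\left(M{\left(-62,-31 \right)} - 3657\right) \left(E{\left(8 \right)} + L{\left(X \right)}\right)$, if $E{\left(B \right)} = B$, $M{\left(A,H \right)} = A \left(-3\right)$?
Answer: $- \frac{131898}{5} \approx -26380.0$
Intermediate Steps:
$M{\left(A,H \right)} = - 3 A$
$R = 22$ ($R = -5 + 27 = 22$)
$X = - \frac{1}{36}$ ($X = \frac{1}{-36} = - \frac{1}{36} \approx -0.027778$)
$L{\left(t \right)} = - \frac{2}{5}$ ($L{\left(t \right)} = \frac{22}{-55} = 22 \left(- \frac{1}{55}\right) = - \frac{2}{5}$)
$\left(M{\left(-62,-31 \right)} - 3657\right) \left(E{\left(8 \right)} + L{\left(X \right)}\right) = \left(\left(-3\right) \left(-62\right) - 3657\right) \left(8 - \frac{2}{5}\right) = \left(186 - 3657\right) \frac{38}{5} = \left(-3471\right) \frac{38}{5} = - \frac{131898}{5}$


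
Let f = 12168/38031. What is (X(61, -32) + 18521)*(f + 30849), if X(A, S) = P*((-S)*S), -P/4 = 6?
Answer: 16854238099413/12677 ≈ 1.3295e+9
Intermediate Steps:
P = -24 (P = -4*6 = -24)
f = 4056/12677 (f = 12168*(1/38031) = 4056/12677 ≈ 0.31995)
X(A, S) = 24*S² (X(A, S) = -24*(-S)*S = -(-24)*S² = 24*S²)
(X(61, -32) + 18521)*(f + 30849) = (24*(-32)² + 18521)*(4056/12677 + 30849) = (24*1024 + 18521)*(391076829/12677) = (24576 + 18521)*(391076829/12677) = 43097*(391076829/12677) = 16854238099413/12677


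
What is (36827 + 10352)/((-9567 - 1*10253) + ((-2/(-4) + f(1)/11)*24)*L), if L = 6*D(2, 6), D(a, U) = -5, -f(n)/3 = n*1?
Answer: -518969/219820 ≈ -2.3609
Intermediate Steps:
f(n) = -3*n
L = -30 (L = 6*(-5) = -30)
(36827 + 10352)/((-9567 - 1*10253) + ((-2/(-4) + f(1)/11)*24)*L) = (36827 + 10352)/((-9567 - 1*10253) + ((-2/(-4) - 3*1/11)*24)*(-30)) = 47179/((-9567 - 10253) + ((-2*(-1/4) - 3*1/11)*24)*(-30)) = 47179/(-19820 + ((1/2 - 3/11)*24)*(-30)) = 47179/(-19820 + ((5/22)*24)*(-30)) = 47179/(-19820 + (60/11)*(-30)) = 47179/(-19820 - 1800/11) = 47179/(-219820/11) = 47179*(-11/219820) = -518969/219820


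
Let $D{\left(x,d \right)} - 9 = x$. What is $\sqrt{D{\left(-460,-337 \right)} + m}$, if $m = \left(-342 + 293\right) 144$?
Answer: $i \sqrt{7507} \approx 86.643 i$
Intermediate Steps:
$D{\left(x,d \right)} = 9 + x$
$m = -7056$ ($m = \left(-49\right) 144 = -7056$)
$\sqrt{D{\left(-460,-337 \right)} + m} = \sqrt{\left(9 - 460\right) - 7056} = \sqrt{-451 - 7056} = \sqrt{-7507} = i \sqrt{7507}$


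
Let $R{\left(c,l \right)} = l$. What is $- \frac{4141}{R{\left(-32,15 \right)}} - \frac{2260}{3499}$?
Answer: $- \frac{14523259}{52485} \approx -276.71$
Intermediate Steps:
$- \frac{4141}{R{\left(-32,15 \right)}} - \frac{2260}{3499} = - \frac{4141}{15} - \frac{2260}{3499} = - \frac{14523259}{52485}$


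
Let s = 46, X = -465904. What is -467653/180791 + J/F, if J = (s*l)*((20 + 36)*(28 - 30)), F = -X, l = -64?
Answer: -9891846779/5264453129 ≈ -1.8790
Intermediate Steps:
F = 465904 (F = -1*(-465904) = 465904)
J = 329728 (J = (46*(-64))*((20 + 36)*(28 - 30)) = -164864*(-2) = -2944*(-112) = 329728)
-467653/180791 + J/F = -467653/180791 + 329728/465904 = -467653*1/180791 + 329728*(1/465904) = -467653/180791 + 20608/29119 = -9891846779/5264453129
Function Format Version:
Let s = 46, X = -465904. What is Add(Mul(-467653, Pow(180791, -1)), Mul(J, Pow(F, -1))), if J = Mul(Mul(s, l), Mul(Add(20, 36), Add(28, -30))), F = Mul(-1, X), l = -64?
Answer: Rational(-9891846779, 5264453129) ≈ -1.8790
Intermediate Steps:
F = 465904 (F = Mul(-1, -465904) = 465904)
J = 329728 (J = Mul(Mul(46, -64), Mul(Add(20, 36), Add(28, -30))) = Mul(-2944, Mul(56, -2)) = Mul(-2944, -112) = 329728)
Add(Mul(-467653, Pow(180791, -1)), Mul(J, Pow(F, -1))) = Add(Mul(-467653, Pow(180791, -1)), Mul(329728, Pow(465904, -1))) = Add(Mul(-467653, Rational(1, 180791)), Mul(329728, Rational(1, 465904))) = Add(Rational(-467653, 180791), Rational(20608, 29119)) = Rational(-9891846779, 5264453129)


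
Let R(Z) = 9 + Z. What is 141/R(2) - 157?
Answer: -1586/11 ≈ -144.18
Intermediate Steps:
141/R(2) - 157 = 141/(9 + 2) - 157 = 141/11 - 157 = -1586/11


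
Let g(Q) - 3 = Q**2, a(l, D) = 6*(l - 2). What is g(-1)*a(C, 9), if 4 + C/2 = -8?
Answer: -624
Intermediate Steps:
C = -24 (C = -8 + 2*(-8) = -8 - 16 = -24)
a(l, D) = -12 + 6*l (a(l, D) = 6*(-2 + l) = -12 + 6*l)
g(Q) = 3 + Q**2
g(-1)*a(C, 9) = (3 + (-1)**2)*(-12 + 6*(-24)) = (3 + 1)*(-12 - 144) = 4*(-156) = -624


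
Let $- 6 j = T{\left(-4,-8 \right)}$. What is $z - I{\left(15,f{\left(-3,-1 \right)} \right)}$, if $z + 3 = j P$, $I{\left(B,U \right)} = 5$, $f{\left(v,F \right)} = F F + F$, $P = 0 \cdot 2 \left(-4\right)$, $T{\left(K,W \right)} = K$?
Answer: $-8$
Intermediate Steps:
$j = \frac{2}{3}$ ($j = \left(- \frac{1}{6}\right) \left(-4\right) = \frac{2}{3} \approx 0.66667$)
$P = 0$ ($P = 0 \left(-4\right) = 0$)
$f{\left(v,F \right)} = F + F^{2}$ ($f{\left(v,F \right)} = F^{2} + F = F + F^{2}$)
$z = -3$ ($z = -3 + \frac{2}{3} \cdot 0 = -3 + 0 = -3$)
$z - I{\left(15,f{\left(-3,-1 \right)} \right)} = -3 - 5 = -8$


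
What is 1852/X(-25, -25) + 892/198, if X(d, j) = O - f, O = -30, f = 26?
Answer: -39593/1386 ≈ -28.566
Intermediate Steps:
X(d, j) = -56 (X(d, j) = -30 - 1*26 = -30 - 26 = -56)
1852/X(-25, -25) + 892/198 = 1852/(-56) + 892/198 = 1852*(-1/56) + 892*(1/198) = -463/14 + 446/99 = -39593/1386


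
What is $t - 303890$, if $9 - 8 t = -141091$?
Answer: $- \frac{572505}{2} \approx -2.8625 \cdot 10^{5}$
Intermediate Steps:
$t = \frac{35275}{2}$ ($t = \frac{9}{8} - - \frac{141091}{8} = \frac{9}{8} + \frac{141091}{8} = \frac{35275}{2} \approx 17638.0$)
$t - 303890 = \frac{35275}{2} - 303890 = - \frac{572505}{2}$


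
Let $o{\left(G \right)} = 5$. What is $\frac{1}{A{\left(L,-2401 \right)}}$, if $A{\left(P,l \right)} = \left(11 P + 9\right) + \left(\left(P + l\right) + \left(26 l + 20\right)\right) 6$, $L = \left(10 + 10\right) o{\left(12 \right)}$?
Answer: $- \frac{1}{387133} \approx -2.5831 \cdot 10^{-6}$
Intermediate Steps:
$L = 100$ ($L = \left(10 + 10\right) 5 = 20 \cdot 5 = 100$)
$A{\left(P,l \right)} = 129 + 17 P + 162 l$ ($A{\left(P,l \right)} = \left(9 + 11 P\right) + \left(\left(P + l\right) + \left(20 + 26 l\right)\right) 6 = \left(9 + 11 P\right) + \left(20 + P + 27 l\right) 6 = \left(9 + 11 P\right) + \left(120 + 6 P + 162 l\right) = 129 + 17 P + 162 l$)
$\frac{1}{A{\left(L,-2401 \right)}} = \frac{1}{129 + 17 \cdot 100 + 162 \left(-2401\right)} = \frac{1}{129 + 1700 - 388962} = \frac{1}{-387133} = - \frac{1}{387133}$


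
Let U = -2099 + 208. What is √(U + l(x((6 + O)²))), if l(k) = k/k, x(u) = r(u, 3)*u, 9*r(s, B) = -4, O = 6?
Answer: 3*I*√210 ≈ 43.474*I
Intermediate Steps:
r(s, B) = -4/9 (r(s, B) = (⅑)*(-4) = -4/9)
U = -1891
x(u) = -4*u/9
l(k) = 1
√(U + l(x((6 + O)²))) = √(-1891 + 1) = √(-1890) = 3*I*√210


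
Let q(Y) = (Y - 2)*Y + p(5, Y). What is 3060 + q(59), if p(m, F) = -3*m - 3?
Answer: 6405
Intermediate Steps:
p(m, F) = -3 - 3*m
q(Y) = -18 + Y*(-2 + Y) (q(Y) = (Y - 2)*Y + (-3 - 3*5) = (-2 + Y)*Y + (-3 - 15) = Y*(-2 + Y) - 18 = -18 + Y*(-2 + Y))
3060 + q(59) = 3060 + (-18 + 59² - 2*59) = 3060 + (-18 + 3481 - 118) = 3060 + 3345 = 6405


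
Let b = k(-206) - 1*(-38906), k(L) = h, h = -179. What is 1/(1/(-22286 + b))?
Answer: 16441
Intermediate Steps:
k(L) = -179
b = 38727 (b = -179 - 1*(-38906) = -179 + 38906 = 38727)
1/(1/(-22286 + b)) = 1/(1/(-22286 + 38727)) = 1/(1/16441) = 16441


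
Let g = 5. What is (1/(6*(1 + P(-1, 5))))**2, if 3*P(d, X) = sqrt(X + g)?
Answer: 19/4 - 3*sqrt(10)/2 ≈ 0.0065835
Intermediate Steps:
P(d, X) = sqrt(5 + X)/3 (P(d, X) = sqrt(X + 5)/3 = sqrt(5 + X)/3)
(1/(6*(1 + P(-1, 5))))**2 = (1/(6*(1 + sqrt(5 + 5)/3)))**2 = (1/(6*(1 + sqrt(10)/3)))**2 = (1/(6 + 2*sqrt(10)))**2 = (6 + 2*sqrt(10))**(-2)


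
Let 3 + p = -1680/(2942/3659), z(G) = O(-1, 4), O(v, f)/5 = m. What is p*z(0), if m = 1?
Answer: -15389865/1471 ≈ -10462.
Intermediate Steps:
O(v, f) = 5 (O(v, f) = 5*1 = 5)
z(G) = 5
p = -3077973/1471 (p = -3 - 1680/(2942/3659) = -3 - 1680/(2942*(1/3659)) = -3 - 1680/2942/3659 = -3 - 1680*3659/2942 = -3 - 3073560/1471 = -3077973/1471 ≈ -2092.4)
p*z(0) = -3077973/1471*5 = -15389865/1471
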